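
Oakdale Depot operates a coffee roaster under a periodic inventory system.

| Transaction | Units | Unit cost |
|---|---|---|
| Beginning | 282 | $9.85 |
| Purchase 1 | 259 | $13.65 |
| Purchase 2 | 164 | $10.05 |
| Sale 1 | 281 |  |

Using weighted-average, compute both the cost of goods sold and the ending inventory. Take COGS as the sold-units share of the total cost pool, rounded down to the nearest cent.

COGS = $3,173.20; ending inventory = $4,788.05

Sale 1, sell 281: 281/705 × $7,961.25 → $3,173.20
Ending inventory (cost pool remaining) = $4,788.05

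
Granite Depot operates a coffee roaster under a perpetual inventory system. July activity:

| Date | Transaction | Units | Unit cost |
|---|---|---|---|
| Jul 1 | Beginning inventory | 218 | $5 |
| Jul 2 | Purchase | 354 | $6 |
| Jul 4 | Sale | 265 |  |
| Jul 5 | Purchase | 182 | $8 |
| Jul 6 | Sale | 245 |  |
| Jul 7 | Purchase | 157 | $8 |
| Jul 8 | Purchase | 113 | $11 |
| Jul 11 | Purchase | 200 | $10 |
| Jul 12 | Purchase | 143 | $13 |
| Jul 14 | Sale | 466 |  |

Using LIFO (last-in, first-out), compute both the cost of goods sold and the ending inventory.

COGS = $8,606; ending inventory = $2,422

Jul 4, 265 sold [LIFO — newest first]: 265 @ $6 = $1,590
Jul 6, 245 sold [LIFO — newest first]: 182 @ $8 + 63 @ $6 = $1,834
Jul 14, 466 sold [LIFO — newest first]: 143 @ $13 + 200 @ $10 + 113 @ $11 + 10 @ $8 = $5,182
Total COGS = $1,590 + $1,834 + $5,182 = $8,606
Ending inventory: 218 @ $5 + 26 @ $6 + 147 @ $8 = $2,422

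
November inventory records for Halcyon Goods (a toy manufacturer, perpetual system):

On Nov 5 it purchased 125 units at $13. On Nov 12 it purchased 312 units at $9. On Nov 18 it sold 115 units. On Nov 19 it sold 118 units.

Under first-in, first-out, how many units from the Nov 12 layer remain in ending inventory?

204

Nov 18, 115 sold [FIFO — oldest first]: 115 @ $13 = $1,495
Nov 19, 118 sold [FIFO — oldest first]: 10 @ $13 + 108 @ $9 = $1,102
Total COGS = $1,495 + $1,102 = $2,597
Ending inventory: 204 @ $9 = $1,836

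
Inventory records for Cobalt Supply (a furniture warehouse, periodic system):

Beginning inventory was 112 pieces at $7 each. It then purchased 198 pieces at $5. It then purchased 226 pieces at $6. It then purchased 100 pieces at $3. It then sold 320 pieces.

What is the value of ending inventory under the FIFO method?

Sale 1 (320) [FIFO — oldest first]: 112 @ $7 + 198 @ $5 + 10 @ $6 = $1,834
Ending inventory: 216 @ $6 + 100 @ $3 = $1,596
Check: goods available $3,430 = COGS $1,834 + ending $1,596

Ending inventory = $1,596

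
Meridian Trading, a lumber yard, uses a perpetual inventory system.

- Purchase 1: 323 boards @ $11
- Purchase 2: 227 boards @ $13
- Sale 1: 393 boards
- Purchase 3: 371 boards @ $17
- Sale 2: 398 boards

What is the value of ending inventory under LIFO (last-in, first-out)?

Ending inventory = $1,430

Sale 1 (393) [LIFO — newest first]: 227 @ $13 + 166 @ $11 = $4,777
Sale 2 (398) [LIFO — newest first]: 371 @ $17 + 27 @ $11 = $6,604
Total COGS = $4,777 + $6,604 = $11,381
Ending inventory: 130 @ $11 = $1,430
Check: goods available $12,811 = COGS $11,381 + ending $1,430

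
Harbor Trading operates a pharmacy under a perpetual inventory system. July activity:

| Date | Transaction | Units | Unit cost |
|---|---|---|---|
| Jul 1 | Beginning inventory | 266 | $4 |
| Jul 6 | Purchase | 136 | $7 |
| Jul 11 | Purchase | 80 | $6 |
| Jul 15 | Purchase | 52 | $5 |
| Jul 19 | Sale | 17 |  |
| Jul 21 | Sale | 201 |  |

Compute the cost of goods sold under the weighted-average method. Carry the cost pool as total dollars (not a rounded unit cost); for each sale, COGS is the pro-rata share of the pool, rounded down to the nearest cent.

COGS = $1,125.10

After Jul 1: 266 on hand, pool $1,064.00 (≈ $4.0000 each)
After Jul 6: 402 on hand, pool $2,016.00 (≈ $5.0149 each)
After Jul 11: 482 on hand, pool $2,496.00 (≈ $5.1784 each)
After Jul 15: 534 on hand, pool $2,756.00 (≈ $5.1610 each)
Jul 19, sell 17: 17/534 × $2,756.00 → $87.73
Jul 21, sell 201: 201/517 × $2,668.27 → $1,037.37
Total COGS = $87.73 + $1,037.37 = $1,125.10
Ending inventory (cost pool remaining) = $1,630.90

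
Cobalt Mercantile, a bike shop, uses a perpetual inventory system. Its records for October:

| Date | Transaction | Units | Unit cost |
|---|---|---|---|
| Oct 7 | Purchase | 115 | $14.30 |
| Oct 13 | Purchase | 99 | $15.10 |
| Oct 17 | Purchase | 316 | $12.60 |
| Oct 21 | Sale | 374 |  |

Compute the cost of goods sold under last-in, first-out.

COGS = $4,857.40

Oct 21, 374 sold [LIFO — newest first]: 316 @ $12.60 + 58 @ $15.10 = $4,857.40
Ending inventory: 115 @ $14.30 + 41 @ $15.10 = $2,263.60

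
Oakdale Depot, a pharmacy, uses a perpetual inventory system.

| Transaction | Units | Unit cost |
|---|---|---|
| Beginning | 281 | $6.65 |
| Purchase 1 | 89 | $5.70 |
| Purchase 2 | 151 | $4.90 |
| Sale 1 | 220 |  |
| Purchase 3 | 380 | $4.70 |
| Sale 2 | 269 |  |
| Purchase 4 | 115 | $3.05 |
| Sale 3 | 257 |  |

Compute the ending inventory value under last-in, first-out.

Ending inventory = $1,795.50

Sale 1 (220) [LIFO — newest first]: 151 @ $4.90 + 69 @ $5.70 = $1,133.20
Sale 2 (269) [LIFO — newest first]: 269 @ $4.70 = $1,264.30
Sale 3 (257) [LIFO — newest first]: 115 @ $3.05 + 111 @ $4.70 + 20 @ $5.70 + 11 @ $6.65 = $1,059.60
Total COGS = $1,133.20 + $1,264.30 + $1,059.60 = $3,457.10
Ending inventory: 270 @ $6.65 = $1,795.50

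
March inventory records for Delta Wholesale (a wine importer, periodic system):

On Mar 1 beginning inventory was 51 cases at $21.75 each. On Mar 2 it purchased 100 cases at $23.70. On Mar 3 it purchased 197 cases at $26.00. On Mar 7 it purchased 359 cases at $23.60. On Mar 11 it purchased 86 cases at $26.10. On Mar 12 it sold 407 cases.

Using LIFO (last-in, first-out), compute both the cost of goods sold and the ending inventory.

COGS = $9,820.20; ending inventory = $9,498.05

Mar 12, 407 sold [LIFO — newest first]: 86 @ $26.10 + 321 @ $23.60 = $9,820.20
Ending inventory: 51 @ $21.75 + 100 @ $23.70 + 197 @ $26.00 + 38 @ $23.60 = $9,498.05
Check: goods available $19,318.25 = COGS $9,820.20 + ending $9,498.05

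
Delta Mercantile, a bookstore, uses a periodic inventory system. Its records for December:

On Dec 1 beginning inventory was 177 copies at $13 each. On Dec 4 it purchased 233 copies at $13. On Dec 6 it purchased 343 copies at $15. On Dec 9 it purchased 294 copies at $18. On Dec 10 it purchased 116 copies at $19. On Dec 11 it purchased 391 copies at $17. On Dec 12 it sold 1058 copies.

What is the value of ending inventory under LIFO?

Ending inventory = $6,620

Dec 12, 1058 sold [LIFO — newest first]: 391 @ $17 + 116 @ $19 + 294 @ $18 + 257 @ $15 = $17,998
Ending inventory: 177 @ $13 + 233 @ $13 + 86 @ $15 = $6,620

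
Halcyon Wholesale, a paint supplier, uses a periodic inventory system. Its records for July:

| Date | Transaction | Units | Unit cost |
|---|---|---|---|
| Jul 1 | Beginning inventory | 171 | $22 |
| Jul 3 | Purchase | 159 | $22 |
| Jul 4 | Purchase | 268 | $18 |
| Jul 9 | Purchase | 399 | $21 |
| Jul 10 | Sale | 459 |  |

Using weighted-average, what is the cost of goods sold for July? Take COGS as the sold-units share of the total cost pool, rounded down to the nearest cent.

COGS = $9,420.77

Jul 10, sell 459: 459/997 × $20,463.00 → $9,420.77
Ending inventory (cost pool remaining) = $11,042.23
Check: goods available $20,463.00 = COGS $9,420.77 + ending $11,042.23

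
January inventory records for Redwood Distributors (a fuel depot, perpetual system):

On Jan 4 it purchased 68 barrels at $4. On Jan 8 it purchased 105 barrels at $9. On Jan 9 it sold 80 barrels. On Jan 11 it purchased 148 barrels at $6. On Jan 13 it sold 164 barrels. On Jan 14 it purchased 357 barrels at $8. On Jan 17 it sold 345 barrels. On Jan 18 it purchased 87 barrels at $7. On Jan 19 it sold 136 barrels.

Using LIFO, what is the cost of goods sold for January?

COGS = $5,410

Jan 9, 80 sold [LIFO — newest first]: 80 @ $9 = $720
Jan 13, 164 sold [LIFO — newest first]: 148 @ $6 + 16 @ $9 = $1,032
Jan 17, 345 sold [LIFO — newest first]: 345 @ $8 = $2,760
Jan 19, 136 sold [LIFO — newest first]: 87 @ $7 + 12 @ $8 + 9 @ $9 + 28 @ $4 = $898
Total COGS = $720 + $1,032 + $2,760 + $898 = $5,410
Ending inventory: 40 @ $4 = $160
Check: goods available $5,570 = COGS $5,410 + ending $160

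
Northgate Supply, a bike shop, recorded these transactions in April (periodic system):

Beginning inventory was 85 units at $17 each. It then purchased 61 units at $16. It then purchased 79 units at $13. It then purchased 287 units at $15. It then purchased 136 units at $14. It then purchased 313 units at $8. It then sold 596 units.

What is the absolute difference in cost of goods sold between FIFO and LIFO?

FIFO COGS: 85 @ $17 + 61 @ $16 + 79 @ $13 + 287 @ $15 + 84 @ $14 = $8,929
LIFO COGS: 313 @ $8 + 136 @ $14 + 147 @ $15 = $6,613
Difference = |$8,929 − $6,613| = $2,316

$2,316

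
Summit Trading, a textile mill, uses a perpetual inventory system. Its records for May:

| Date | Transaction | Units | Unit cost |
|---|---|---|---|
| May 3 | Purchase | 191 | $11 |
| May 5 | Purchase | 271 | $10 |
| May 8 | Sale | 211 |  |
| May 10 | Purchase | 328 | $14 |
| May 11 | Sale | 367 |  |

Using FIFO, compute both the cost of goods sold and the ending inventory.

COGS = $6,435; ending inventory = $2,968

May 8, 211 sold [FIFO — oldest first]: 191 @ $11 + 20 @ $10 = $2,301
May 11, 367 sold [FIFO — oldest first]: 251 @ $10 + 116 @ $14 = $4,134
Total COGS = $2,301 + $4,134 = $6,435
Ending inventory: 212 @ $14 = $2,968
Check: goods available $9,403 = COGS $6,435 + ending $2,968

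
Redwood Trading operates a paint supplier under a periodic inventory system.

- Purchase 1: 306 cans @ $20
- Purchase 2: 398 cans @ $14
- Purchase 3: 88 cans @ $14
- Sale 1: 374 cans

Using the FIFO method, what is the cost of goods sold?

Sale 1 (374) [FIFO — oldest first]: 306 @ $20 + 68 @ $14 = $7,072
Ending inventory: 330 @ $14 + 88 @ $14 = $5,852

COGS = $7,072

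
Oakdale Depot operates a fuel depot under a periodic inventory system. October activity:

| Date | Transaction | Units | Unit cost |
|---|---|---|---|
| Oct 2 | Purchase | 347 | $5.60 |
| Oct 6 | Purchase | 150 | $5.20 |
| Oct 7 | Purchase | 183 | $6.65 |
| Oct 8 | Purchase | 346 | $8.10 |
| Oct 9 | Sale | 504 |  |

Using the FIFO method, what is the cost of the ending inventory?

Oct 9, 504 sold [FIFO — oldest first]: 347 @ $5.60 + 150 @ $5.20 + 7 @ $6.65 = $2,769.75
Ending inventory: 176 @ $6.65 + 346 @ $8.10 = $3,973.00
Check: goods available $6,742.75 = COGS $2,769.75 + ending $3,973.00

Ending inventory = $3,973.00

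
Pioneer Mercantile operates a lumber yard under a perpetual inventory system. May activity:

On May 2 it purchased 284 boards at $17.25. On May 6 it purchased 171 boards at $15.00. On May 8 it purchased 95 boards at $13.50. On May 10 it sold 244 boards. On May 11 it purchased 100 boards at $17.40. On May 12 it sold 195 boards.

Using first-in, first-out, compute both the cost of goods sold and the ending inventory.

COGS = $7,224.00; ending inventory = $3,262.50

May 10, 244 sold [FIFO — oldest first]: 244 @ $17.25 = $4,209.00
May 12, 195 sold [FIFO — oldest first]: 40 @ $17.25 + 155 @ $15.00 = $3,015.00
Total COGS = $4,209.00 + $3,015.00 = $7,224.00
Ending inventory: 16 @ $15.00 + 95 @ $13.50 + 100 @ $17.40 = $3,262.50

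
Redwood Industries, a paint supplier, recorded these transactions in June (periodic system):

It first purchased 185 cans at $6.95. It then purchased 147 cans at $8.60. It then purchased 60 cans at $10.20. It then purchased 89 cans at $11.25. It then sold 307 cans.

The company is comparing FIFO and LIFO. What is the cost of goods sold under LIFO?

COGS = $2,953.90

FIFO COGS: 185 @ $6.95 + 122 @ $8.60 = $2,334.95
LIFO COGS: 89 @ $11.25 + 60 @ $10.20 + 147 @ $8.60 + 11 @ $6.95 = $2,953.90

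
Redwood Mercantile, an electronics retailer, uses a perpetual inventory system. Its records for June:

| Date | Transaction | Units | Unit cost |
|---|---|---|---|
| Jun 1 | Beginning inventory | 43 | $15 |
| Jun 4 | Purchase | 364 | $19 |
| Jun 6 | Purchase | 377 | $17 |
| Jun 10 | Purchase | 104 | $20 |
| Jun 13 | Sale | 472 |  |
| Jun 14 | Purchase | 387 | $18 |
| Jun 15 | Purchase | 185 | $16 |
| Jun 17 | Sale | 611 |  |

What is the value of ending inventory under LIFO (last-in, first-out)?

Ending inventory = $6,991

Jun 13, 472 sold [LIFO — newest first]: 104 @ $20 + 368 @ $17 = $8,336
Jun 17, 611 sold [LIFO — newest first]: 185 @ $16 + 387 @ $18 + 9 @ $17 + 30 @ $19 = $10,649
Total COGS = $8,336 + $10,649 = $18,985
Ending inventory: 43 @ $15 + 334 @ $19 = $6,991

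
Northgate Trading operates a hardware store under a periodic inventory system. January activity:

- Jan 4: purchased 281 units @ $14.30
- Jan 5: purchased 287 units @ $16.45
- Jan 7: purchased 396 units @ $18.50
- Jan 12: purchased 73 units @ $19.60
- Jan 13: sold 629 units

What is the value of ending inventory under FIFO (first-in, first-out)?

Jan 13, 629 sold [FIFO — oldest first]: 281 @ $14.30 + 287 @ $16.45 + 61 @ $18.50 = $9,867.95
Ending inventory: 335 @ $18.50 + 73 @ $19.60 = $7,628.30

Ending inventory = $7,628.30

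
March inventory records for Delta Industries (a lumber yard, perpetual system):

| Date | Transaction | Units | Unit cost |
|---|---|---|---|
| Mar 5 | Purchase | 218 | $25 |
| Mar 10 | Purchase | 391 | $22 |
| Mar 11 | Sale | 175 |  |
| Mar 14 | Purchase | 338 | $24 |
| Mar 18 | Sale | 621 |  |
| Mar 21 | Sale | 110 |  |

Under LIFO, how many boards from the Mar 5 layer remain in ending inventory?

Mar 11, 175 sold [LIFO — newest first]: 175 @ $22 = $3,850
Mar 18, 621 sold [LIFO — newest first]: 338 @ $24 + 216 @ $22 + 67 @ $25 = $14,539
Mar 21, 110 sold [LIFO — newest first]: 110 @ $25 = $2,750
Total COGS = $3,850 + $14,539 + $2,750 = $21,139
Ending inventory: 41 @ $25 = $1,025
Check: goods available $22,164 = COGS $21,139 + ending $1,025

41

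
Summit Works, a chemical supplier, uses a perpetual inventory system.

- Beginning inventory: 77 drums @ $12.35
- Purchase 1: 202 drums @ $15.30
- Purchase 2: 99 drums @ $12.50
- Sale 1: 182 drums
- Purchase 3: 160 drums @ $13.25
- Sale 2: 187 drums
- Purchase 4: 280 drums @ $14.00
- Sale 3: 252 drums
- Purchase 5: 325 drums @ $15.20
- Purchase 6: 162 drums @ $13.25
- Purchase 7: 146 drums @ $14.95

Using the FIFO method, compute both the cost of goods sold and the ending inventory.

COGS = $8,561.05; ending inventory = $12,027.20

Sale 1 (182) [FIFO — oldest first]: 77 @ $12.35 + 105 @ $15.30 = $2,557.45
Sale 2 (187) [FIFO — oldest first]: 97 @ $15.30 + 90 @ $12.50 = $2,609.10
Sale 3 (252) [FIFO — oldest first]: 9 @ $12.50 + 160 @ $13.25 + 83 @ $14.00 = $3,394.50
Total COGS = $2,557.45 + $2,609.10 + $3,394.50 = $8,561.05
Ending inventory: 197 @ $14.00 + 325 @ $15.20 + 162 @ $13.25 + 146 @ $14.95 = $12,027.20
Check: goods available $20,588.25 = COGS $8,561.05 + ending $12,027.20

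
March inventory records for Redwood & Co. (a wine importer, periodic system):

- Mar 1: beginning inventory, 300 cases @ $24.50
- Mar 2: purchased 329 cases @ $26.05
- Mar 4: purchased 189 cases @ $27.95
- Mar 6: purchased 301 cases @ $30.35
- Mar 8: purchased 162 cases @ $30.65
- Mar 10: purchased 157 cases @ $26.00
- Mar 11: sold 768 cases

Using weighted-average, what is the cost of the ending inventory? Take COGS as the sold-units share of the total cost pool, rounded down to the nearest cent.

Ending inventory = $18,350.76

Mar 11, sell 768: 768/1438 × $39,385.65 → $21,034.89
Ending inventory (cost pool remaining) = $18,350.76
Check: goods available $39,385.65 = COGS $21,034.89 + ending $18,350.76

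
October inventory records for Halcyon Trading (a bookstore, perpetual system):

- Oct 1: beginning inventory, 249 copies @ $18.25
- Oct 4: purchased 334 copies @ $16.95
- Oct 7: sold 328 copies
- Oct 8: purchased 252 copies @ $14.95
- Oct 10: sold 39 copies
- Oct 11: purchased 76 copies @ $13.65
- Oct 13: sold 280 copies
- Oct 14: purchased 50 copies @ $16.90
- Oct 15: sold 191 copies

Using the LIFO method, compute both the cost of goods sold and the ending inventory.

Oct 7, 328 sold [LIFO — newest first]: 328 @ $16.95 = $5,559.60
Oct 10, 39 sold [LIFO — newest first]: 39 @ $14.95 = $583.05
Oct 13, 280 sold [LIFO — newest first]: 76 @ $13.65 + 204 @ $14.95 = $4,087.20
Oct 15, 191 sold [LIFO — newest first]: 50 @ $16.90 + 9 @ $14.95 + 6 @ $16.95 + 126 @ $18.25 = $3,380.75
Total COGS = $5,559.60 + $583.05 + $4,087.20 + $3,380.75 = $13,610.60
Ending inventory: 123 @ $18.25 = $2,244.75

COGS = $13,610.60; ending inventory = $2,244.75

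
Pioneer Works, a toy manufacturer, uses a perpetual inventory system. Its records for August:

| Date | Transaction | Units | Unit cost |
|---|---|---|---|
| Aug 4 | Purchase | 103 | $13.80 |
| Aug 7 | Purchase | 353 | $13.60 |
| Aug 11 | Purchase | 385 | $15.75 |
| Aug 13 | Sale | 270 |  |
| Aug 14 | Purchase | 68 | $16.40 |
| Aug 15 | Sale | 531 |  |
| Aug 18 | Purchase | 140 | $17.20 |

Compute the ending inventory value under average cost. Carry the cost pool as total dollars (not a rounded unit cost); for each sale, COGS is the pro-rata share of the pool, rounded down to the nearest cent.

After Aug 4: 103 on hand, pool $1,421.40 (≈ $13.8000 each)
After Aug 7: 456 on hand, pool $6,222.20 (≈ $13.6452 each)
After Aug 11: 841 on hand, pool $12,285.95 (≈ $14.6087 each)
Aug 13, sell 270: 270/841 × $12,285.95 → $3,944.35
After Aug 14: 639 on hand, pool $9,456.80 (≈ $14.7994 each)
Aug 15, sell 531: 531/639 × $9,456.80 → $7,858.46
After Aug 18: 248 on hand, pool $4,006.34 (≈ $16.1546 each)
Total COGS = $3,944.35 + $7,858.46 = $11,802.81
Ending inventory (cost pool remaining) = $4,006.34

Ending inventory = $4,006.34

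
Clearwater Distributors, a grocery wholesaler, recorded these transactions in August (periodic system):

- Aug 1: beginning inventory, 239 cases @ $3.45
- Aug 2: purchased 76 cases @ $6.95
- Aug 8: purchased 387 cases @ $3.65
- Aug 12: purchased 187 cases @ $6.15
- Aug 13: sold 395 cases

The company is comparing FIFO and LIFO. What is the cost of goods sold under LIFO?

FIFO COGS: 239 @ $3.45 + 76 @ $6.95 + 80 @ $3.65 = $1,644.75
LIFO COGS: 187 @ $6.15 + 208 @ $3.65 = $1,909.25

COGS = $1,909.25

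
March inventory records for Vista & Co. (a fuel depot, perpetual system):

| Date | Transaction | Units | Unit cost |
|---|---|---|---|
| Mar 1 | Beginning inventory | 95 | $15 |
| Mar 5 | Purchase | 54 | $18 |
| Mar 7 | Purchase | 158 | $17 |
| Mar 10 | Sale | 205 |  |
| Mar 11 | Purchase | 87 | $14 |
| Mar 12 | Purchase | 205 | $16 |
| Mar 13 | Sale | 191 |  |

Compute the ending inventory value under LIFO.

Ending inventory = $2,993

Mar 10, 205 sold [LIFO — newest first]: 158 @ $17 + 47 @ $18 = $3,532
Mar 13, 191 sold [LIFO — newest first]: 191 @ $16 = $3,056
Total COGS = $3,532 + $3,056 = $6,588
Ending inventory: 95 @ $15 + 7 @ $18 + 87 @ $14 + 14 @ $16 = $2,993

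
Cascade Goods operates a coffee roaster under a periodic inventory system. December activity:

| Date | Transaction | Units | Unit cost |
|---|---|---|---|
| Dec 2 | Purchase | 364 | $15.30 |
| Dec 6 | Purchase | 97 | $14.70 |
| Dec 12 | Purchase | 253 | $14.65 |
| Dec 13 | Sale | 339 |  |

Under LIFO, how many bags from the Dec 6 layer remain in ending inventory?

Dec 13, 339 sold [LIFO — newest first]: 253 @ $14.65 + 86 @ $14.70 = $4,970.65
Ending inventory: 364 @ $15.30 + 11 @ $14.70 = $5,730.90

11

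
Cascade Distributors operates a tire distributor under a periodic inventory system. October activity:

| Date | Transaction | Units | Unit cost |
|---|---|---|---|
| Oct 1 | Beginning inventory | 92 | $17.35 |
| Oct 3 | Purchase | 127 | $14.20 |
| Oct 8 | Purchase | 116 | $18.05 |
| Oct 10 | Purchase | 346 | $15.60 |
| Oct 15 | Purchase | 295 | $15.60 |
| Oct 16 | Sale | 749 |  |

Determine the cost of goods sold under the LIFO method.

Oct 16, 749 sold [LIFO — newest first]: 295 @ $15.60 + 346 @ $15.60 + 108 @ $18.05 = $11,949.00
Ending inventory: 92 @ $17.35 + 127 @ $14.20 + 8 @ $18.05 = $3,544.00

COGS = $11,949.00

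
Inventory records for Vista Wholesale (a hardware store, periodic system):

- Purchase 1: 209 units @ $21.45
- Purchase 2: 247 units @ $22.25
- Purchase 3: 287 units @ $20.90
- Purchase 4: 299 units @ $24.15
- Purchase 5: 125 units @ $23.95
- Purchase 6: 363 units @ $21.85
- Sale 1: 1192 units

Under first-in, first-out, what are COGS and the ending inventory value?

COGS = $26,737.95; ending inventory = $7,385.30

Sale 1 (1192) [FIFO — oldest first]: 209 @ $21.45 + 247 @ $22.25 + 287 @ $20.90 + 299 @ $24.15 + 125 @ $23.95 + 25 @ $21.85 = $26,737.95
Ending inventory: 338 @ $21.85 = $7,385.30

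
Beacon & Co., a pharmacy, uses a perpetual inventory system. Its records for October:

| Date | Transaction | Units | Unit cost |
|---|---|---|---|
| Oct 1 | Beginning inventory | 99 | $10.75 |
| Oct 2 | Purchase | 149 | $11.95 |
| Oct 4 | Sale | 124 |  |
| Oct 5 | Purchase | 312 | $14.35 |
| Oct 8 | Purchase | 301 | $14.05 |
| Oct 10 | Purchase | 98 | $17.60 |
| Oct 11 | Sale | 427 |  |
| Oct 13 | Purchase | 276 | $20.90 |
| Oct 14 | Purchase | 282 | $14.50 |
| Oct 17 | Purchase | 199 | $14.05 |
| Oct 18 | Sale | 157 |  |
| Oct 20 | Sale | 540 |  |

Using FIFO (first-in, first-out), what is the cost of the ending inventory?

Ending inventory = $6,696.45

Oct 4, 124 sold [FIFO — oldest first]: 99 @ $10.75 + 25 @ $11.95 = $1,363.00
Oct 11, 427 sold [FIFO — oldest first]: 124 @ $11.95 + 303 @ $14.35 = $5,829.85
Oct 18, 157 sold [FIFO — oldest first]: 9 @ $14.35 + 148 @ $14.05 = $2,208.55
Oct 20, 540 sold [FIFO — oldest first]: 153 @ $14.05 + 98 @ $17.60 + 276 @ $20.90 + 13 @ $14.50 = $9,831.35
Total COGS = $1,363.00 + $5,829.85 + $2,208.55 + $9,831.35 = $19,232.75
Ending inventory: 269 @ $14.50 + 199 @ $14.05 = $6,696.45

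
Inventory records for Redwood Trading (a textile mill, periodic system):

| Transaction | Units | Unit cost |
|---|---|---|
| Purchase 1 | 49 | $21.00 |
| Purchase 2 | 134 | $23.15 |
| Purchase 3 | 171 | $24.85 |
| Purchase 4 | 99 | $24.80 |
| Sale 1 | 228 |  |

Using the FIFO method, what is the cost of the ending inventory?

Sale 1 (228) [FIFO — oldest first]: 49 @ $21.00 + 134 @ $23.15 + 45 @ $24.85 = $5,249.35
Ending inventory: 126 @ $24.85 + 99 @ $24.80 = $5,586.30

Ending inventory = $5,586.30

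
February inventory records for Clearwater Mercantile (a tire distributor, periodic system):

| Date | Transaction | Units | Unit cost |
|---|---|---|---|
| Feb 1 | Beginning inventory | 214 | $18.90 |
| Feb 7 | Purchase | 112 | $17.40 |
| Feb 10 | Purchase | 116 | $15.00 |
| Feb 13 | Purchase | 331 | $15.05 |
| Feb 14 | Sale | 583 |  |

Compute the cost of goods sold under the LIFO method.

COGS = $9,123.95

Feb 14, 583 sold [LIFO — newest first]: 331 @ $15.05 + 116 @ $15.00 + 112 @ $17.40 + 24 @ $18.90 = $9,123.95
Ending inventory: 190 @ $18.90 = $3,591.00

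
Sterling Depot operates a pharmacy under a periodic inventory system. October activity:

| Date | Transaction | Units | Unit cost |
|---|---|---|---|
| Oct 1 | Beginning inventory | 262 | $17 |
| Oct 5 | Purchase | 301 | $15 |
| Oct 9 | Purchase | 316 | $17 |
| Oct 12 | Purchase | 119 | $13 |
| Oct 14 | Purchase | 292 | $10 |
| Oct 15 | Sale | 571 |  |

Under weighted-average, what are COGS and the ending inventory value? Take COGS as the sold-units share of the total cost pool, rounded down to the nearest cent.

COGS = $8,325.09; ending inventory = $10,482.91

Oct 15, sell 571: 571/1290 × $18,808.00 → $8,325.09
Ending inventory (cost pool remaining) = $10,482.91
Check: goods available $18,808.00 = COGS $8,325.09 + ending $10,482.91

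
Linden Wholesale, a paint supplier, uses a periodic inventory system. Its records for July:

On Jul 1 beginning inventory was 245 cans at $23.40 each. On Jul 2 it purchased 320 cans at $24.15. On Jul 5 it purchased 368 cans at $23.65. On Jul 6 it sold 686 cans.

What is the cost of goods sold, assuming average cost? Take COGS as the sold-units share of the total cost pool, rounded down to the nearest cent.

COGS = $16,296.50

Jul 6, sell 686: 686/933 × $22,164.20 → $16,296.50
Ending inventory (cost pool remaining) = $5,867.70
Check: goods available $22,164.20 = COGS $16,296.50 + ending $5,867.70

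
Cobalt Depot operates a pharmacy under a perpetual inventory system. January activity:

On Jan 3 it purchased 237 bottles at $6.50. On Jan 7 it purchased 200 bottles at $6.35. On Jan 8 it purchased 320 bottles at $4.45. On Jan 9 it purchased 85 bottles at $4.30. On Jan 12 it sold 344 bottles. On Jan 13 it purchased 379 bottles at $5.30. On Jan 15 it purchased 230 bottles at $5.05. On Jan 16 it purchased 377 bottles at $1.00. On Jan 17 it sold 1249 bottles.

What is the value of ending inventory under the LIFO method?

Ending inventory = $1,527.50

Jan 12, 344 sold [LIFO — newest first]: 85 @ $4.30 + 259 @ $4.45 = $1,518.05
Jan 17, 1249 sold [LIFO — newest first]: 377 @ $1.00 + 230 @ $5.05 + 379 @ $5.30 + 61 @ $4.45 + 200 @ $6.35 + 2 @ $6.50 = $5,101.65
Total COGS = $1,518.05 + $5,101.65 = $6,619.70
Ending inventory: 235 @ $6.50 = $1,527.50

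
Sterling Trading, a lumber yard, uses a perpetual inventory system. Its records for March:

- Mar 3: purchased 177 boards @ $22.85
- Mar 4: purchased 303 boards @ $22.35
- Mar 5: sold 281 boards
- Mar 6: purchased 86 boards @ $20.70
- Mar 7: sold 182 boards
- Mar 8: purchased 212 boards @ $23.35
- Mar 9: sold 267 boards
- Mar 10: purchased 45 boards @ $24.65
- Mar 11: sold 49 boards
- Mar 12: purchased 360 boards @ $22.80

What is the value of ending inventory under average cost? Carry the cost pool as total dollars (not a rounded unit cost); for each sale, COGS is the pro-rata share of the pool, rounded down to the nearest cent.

Ending inventory = $9,252.92

After Mar 3: 177 on hand, pool $4,044.45 (≈ $22.8500 each)
After Mar 4: 480 on hand, pool $10,816.50 (≈ $22.5344 each)
Mar 5, sell 281: 281/480 × $10,816.50 → $6,332.15
After Mar 6: 285 on hand, pool $6,264.55 (≈ $21.9809 each)
Mar 7, sell 182: 182/285 × $6,264.55 → $4,000.51
After Mar 8: 315 on hand, pool $7,214.24 (≈ $22.9023 each)
Mar 9, sell 267: 267/315 × $7,214.24 → $6,114.92
After Mar 10: 93 on hand, pool $2,208.57 (≈ $23.7481 each)
Mar 11, sell 49: 49/93 × $2,208.57 → $1,163.65
After Mar 12: 404 on hand, pool $9,252.92 (≈ $22.9033 each)
Total COGS = $6,332.15 + $4,000.51 + $6,114.92 + $1,163.65 = $17,611.23
Ending inventory (cost pool remaining) = $9,252.92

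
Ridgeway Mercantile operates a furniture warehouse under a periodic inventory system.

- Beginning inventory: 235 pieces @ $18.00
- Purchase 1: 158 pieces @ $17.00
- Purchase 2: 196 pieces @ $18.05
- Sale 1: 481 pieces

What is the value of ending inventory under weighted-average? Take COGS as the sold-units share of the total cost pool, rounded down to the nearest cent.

Sale 1, sell 481: 481/589 × $10,453.80 → $8,536.97
Ending inventory (cost pool remaining) = $1,916.83

Ending inventory = $1,916.83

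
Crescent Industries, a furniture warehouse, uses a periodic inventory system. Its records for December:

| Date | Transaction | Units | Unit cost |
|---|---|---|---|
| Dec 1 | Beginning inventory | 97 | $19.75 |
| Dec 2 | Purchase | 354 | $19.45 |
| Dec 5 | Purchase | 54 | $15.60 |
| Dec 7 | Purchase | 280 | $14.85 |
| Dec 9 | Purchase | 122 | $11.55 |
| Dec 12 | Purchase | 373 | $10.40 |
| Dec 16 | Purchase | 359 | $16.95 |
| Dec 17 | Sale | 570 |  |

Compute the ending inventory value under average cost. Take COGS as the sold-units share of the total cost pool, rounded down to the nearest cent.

Ending inventory = $16,419.69

Dec 17, sell 570: 570/1639 × $25,174.80 → $8,755.11
Ending inventory (cost pool remaining) = $16,419.69
Check: goods available $25,174.80 = COGS $8,755.11 + ending $16,419.69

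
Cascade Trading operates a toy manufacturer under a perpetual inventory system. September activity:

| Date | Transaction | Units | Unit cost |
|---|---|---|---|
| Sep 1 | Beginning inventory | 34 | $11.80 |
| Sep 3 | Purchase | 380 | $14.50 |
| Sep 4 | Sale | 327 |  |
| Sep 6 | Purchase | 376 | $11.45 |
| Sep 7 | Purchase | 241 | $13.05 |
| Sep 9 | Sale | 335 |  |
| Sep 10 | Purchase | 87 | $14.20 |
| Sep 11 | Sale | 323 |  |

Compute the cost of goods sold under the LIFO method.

COGS = $12,900.45

Sep 4, 327 sold [LIFO — newest first]: 327 @ $14.50 = $4,741.50
Sep 9, 335 sold [LIFO — newest first]: 241 @ $13.05 + 94 @ $11.45 = $4,221.35
Sep 11, 323 sold [LIFO — newest first]: 87 @ $14.20 + 236 @ $11.45 = $3,937.60
Total COGS = $4,741.50 + $4,221.35 + $3,937.60 = $12,900.45
Ending inventory: 34 @ $11.80 + 53 @ $14.50 + 46 @ $11.45 = $1,696.40
Check: goods available $14,596.85 = COGS $12,900.45 + ending $1,696.40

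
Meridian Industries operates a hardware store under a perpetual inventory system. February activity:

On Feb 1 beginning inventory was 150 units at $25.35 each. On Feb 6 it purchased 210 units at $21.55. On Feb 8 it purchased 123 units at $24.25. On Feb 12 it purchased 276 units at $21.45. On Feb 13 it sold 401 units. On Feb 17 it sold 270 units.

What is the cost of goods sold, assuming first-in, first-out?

Feb 13, 401 sold [FIFO — oldest first]: 150 @ $25.35 + 210 @ $21.55 + 41 @ $24.25 = $9,322.25
Feb 17, 270 sold [FIFO — oldest first]: 82 @ $24.25 + 188 @ $21.45 = $6,021.10
Total COGS = $9,322.25 + $6,021.10 = $15,343.35
Ending inventory: 88 @ $21.45 = $1,887.60
Check: goods available $17,230.95 = COGS $15,343.35 + ending $1,887.60

COGS = $15,343.35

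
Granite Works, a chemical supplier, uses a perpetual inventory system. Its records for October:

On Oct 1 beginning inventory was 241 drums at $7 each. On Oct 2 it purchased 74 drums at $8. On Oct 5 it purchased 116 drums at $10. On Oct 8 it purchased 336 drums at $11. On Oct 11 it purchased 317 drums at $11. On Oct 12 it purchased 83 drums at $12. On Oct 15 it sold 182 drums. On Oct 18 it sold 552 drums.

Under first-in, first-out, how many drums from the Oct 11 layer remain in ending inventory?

Oct 15, 182 sold [FIFO — oldest first]: 182 @ $7 = $1,274
Oct 18, 552 sold [FIFO — oldest first]: 59 @ $7 + 74 @ $8 + 116 @ $10 + 303 @ $11 = $5,498
Total COGS = $1,274 + $5,498 = $6,772
Ending inventory: 33 @ $11 + 317 @ $11 + 83 @ $12 = $4,846

317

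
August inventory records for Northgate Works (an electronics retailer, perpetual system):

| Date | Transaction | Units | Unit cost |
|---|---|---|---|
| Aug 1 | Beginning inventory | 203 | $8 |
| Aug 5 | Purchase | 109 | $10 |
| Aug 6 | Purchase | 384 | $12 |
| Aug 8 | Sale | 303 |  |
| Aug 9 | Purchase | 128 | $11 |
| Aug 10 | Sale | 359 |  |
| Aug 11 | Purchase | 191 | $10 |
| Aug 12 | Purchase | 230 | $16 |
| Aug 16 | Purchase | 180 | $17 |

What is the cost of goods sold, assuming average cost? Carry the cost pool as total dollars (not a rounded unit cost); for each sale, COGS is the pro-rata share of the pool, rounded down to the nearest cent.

COGS = $7,006.64

After Aug 1: 203 on hand, pool $1,624.00 (≈ $8.0000 each)
After Aug 5: 312 on hand, pool $2,714.00 (≈ $8.6987 each)
After Aug 6: 696 on hand, pool $7,322.00 (≈ $10.5201 each)
Aug 8, sell 303: 303/696 × $7,322.00 → $3,187.59
After Aug 9: 521 on hand, pool $5,542.41 (≈ $10.6380 each)
Aug 10, sell 359: 359/521 × $5,542.41 → $3,819.05
After Aug 11: 353 on hand, pool $3,633.36 (≈ $10.2928 each)
After Aug 12: 583 on hand, pool $7,313.36 (≈ $12.5444 each)
After Aug 16: 763 on hand, pool $10,373.36 (≈ $13.5955 each)
Total COGS = $3,187.59 + $3,819.05 = $7,006.64
Ending inventory (cost pool remaining) = $10,373.36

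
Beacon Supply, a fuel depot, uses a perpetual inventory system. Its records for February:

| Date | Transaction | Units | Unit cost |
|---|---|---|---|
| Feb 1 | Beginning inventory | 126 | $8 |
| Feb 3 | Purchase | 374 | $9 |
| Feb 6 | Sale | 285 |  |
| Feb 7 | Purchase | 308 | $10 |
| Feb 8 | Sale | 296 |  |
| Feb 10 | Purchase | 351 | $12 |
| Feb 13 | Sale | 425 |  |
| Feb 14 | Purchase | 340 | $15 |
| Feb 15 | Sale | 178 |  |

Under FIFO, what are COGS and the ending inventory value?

Feb 6, 285 sold [FIFO — oldest first]: 126 @ $8 + 159 @ $9 = $2,439
Feb 8, 296 sold [FIFO — oldest first]: 215 @ $9 + 81 @ $10 = $2,745
Feb 13, 425 sold [FIFO — oldest first]: 227 @ $10 + 198 @ $12 = $4,646
Feb 15, 178 sold [FIFO — oldest first]: 153 @ $12 + 25 @ $15 = $2,211
Total COGS = $2,439 + $2,745 + $4,646 + $2,211 = $12,041
Ending inventory: 315 @ $15 = $4,725

COGS = $12,041; ending inventory = $4,725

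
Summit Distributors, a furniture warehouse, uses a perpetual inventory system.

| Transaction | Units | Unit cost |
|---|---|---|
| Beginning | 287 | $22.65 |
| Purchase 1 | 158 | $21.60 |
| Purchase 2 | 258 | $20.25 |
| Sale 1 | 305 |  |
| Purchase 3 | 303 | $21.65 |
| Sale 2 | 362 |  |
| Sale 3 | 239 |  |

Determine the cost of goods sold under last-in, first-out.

Sale 1 (305) [LIFO — newest first]: 258 @ $20.25 + 47 @ $21.60 = $6,239.70
Sale 2 (362) [LIFO — newest first]: 303 @ $21.65 + 59 @ $21.60 = $7,834.35
Sale 3 (239) [LIFO — newest first]: 52 @ $21.60 + 187 @ $22.65 = $5,358.75
Total COGS = $6,239.70 + $7,834.35 + $5,358.75 = $19,432.80
Ending inventory: 100 @ $22.65 = $2,265.00

COGS = $19,432.80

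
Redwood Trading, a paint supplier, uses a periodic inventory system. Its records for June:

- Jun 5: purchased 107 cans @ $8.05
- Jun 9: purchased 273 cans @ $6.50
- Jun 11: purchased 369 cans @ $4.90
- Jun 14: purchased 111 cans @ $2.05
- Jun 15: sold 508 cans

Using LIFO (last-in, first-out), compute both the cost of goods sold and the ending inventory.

COGS = $2,217.65; ending inventory = $2,453.85

Jun 15, 508 sold [LIFO — newest first]: 111 @ $2.05 + 369 @ $4.90 + 28 @ $6.50 = $2,217.65
Ending inventory: 107 @ $8.05 + 245 @ $6.50 = $2,453.85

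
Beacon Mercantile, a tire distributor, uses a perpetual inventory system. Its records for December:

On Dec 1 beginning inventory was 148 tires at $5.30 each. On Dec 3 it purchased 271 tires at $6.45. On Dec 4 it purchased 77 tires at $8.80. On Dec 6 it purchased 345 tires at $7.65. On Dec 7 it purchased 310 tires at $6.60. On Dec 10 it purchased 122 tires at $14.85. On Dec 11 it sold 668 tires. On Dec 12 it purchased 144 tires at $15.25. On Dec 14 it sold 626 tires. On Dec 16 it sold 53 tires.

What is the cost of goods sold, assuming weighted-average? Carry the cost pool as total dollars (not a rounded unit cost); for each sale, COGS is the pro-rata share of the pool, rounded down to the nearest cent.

COGS = $11,266.52

After Dec 1: 148 on hand, pool $784.40 (≈ $5.3000 each)
After Dec 3: 419 on hand, pool $2,532.35 (≈ $6.0438 each)
After Dec 4: 496 on hand, pool $3,209.95 (≈ $6.4717 each)
After Dec 6: 841 on hand, pool $5,849.20 (≈ $6.9551 each)
After Dec 7: 1151 on hand, pool $7,895.20 (≈ $6.8594 each)
After Dec 10: 1273 on hand, pool $9,706.90 (≈ $7.6252 each)
Dec 11, sell 668: 668/1273 × $9,706.90 → $5,093.64
After Dec 12: 749 on hand, pool $6,809.26 (≈ $9.0911 each)
Dec 14, sell 626: 626/749 × $6,809.26 → $5,691.05
Dec 16, sell 53: 53/123 × $1,118.21 → $481.83
Total COGS = $5,093.64 + $5,691.05 + $481.83 = $11,266.52
Ending inventory (cost pool remaining) = $636.38
Check: goods available $11,902.90 = COGS $11,266.52 + ending $636.38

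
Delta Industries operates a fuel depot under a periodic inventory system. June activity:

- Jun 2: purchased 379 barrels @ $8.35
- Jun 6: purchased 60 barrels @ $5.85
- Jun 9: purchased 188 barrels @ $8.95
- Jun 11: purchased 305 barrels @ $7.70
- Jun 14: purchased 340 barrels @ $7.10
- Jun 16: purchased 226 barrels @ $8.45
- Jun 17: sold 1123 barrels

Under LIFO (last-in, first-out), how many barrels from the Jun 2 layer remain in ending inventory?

Jun 17, 1123 sold [LIFO — newest first]: 226 @ $8.45 + 340 @ $7.10 + 305 @ $7.70 + 188 @ $8.95 + 60 @ $5.85 + 4 @ $8.35 = $8,739.20
Ending inventory: 375 @ $8.35 = $3,131.25

375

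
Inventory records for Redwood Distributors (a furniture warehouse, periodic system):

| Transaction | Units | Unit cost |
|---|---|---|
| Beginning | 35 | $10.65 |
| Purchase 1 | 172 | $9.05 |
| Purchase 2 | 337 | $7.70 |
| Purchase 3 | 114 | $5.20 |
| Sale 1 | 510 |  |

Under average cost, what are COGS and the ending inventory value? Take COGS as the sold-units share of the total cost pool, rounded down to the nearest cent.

COGS = $3,966.10; ending inventory = $1,150.95

Sale 1, sell 510: 510/658 × $5,117.05 → $3,966.10
Ending inventory (cost pool remaining) = $1,150.95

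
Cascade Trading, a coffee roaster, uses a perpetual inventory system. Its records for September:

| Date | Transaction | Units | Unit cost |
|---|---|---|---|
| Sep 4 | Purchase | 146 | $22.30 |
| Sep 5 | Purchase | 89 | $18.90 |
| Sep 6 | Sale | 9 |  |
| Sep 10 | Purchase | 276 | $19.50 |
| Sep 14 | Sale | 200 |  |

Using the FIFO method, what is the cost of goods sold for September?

Sep 6, 9 sold [FIFO — oldest first]: 9 @ $22.30 = $200.70
Sep 14, 200 sold [FIFO — oldest first]: 137 @ $22.30 + 63 @ $18.90 = $4,245.80
Total COGS = $200.70 + $4,245.80 = $4,446.50
Ending inventory: 26 @ $18.90 + 276 @ $19.50 = $5,873.40

COGS = $4,446.50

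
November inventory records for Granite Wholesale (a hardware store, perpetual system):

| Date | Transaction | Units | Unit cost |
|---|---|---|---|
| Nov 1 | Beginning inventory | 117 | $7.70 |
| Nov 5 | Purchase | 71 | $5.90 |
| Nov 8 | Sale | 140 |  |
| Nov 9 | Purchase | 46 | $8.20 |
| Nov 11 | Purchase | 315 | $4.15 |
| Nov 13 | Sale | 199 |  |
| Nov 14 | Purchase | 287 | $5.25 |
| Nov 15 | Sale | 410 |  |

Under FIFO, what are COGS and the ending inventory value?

Nov 8, 140 sold [FIFO — oldest first]: 117 @ $7.70 + 23 @ $5.90 = $1,036.60
Nov 13, 199 sold [FIFO — oldest first]: 48 @ $5.90 + 46 @ $8.20 + 105 @ $4.15 = $1,096.15
Nov 15, 410 sold [FIFO — oldest first]: 210 @ $4.15 + 200 @ $5.25 = $1,921.50
Total COGS = $1,036.60 + $1,096.15 + $1,921.50 = $4,054.25
Ending inventory: 87 @ $5.25 = $456.75
Check: goods available $4,511.00 = COGS $4,054.25 + ending $456.75

COGS = $4,054.25; ending inventory = $456.75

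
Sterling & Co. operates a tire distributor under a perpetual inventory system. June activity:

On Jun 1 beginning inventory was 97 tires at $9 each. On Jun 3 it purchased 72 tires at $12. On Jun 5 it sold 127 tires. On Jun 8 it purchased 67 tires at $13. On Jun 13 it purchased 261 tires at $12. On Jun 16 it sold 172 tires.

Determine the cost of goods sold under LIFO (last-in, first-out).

Jun 5, 127 sold [LIFO — newest first]: 72 @ $12 + 55 @ $9 = $1,359
Jun 16, 172 sold [LIFO — newest first]: 172 @ $12 = $2,064
Total COGS = $1,359 + $2,064 = $3,423
Ending inventory: 42 @ $9 + 67 @ $13 + 89 @ $12 = $2,317
Check: goods available $5,740 = COGS $3,423 + ending $2,317

COGS = $3,423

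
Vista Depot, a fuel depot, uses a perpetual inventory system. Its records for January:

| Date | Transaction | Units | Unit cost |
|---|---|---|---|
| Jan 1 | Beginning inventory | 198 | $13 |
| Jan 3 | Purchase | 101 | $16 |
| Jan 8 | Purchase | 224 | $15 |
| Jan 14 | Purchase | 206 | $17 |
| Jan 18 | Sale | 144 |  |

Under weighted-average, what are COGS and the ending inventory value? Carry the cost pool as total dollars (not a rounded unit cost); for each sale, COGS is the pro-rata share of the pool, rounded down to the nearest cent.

After Jan 1: 198 on hand, pool $2,574.00 (≈ $13.0000 each)
After Jan 3: 299 on hand, pool $4,190.00 (≈ $14.0134 each)
After Jan 8: 523 on hand, pool $7,550.00 (≈ $14.4359 each)
After Jan 14: 729 on hand, pool $11,052.00 (≈ $15.1605 each)
Jan 18, sell 144: 144/729 × $11,052.00 → $2,183.11
Ending inventory (cost pool remaining) = $8,868.89
Check: goods available $11,052.00 = COGS $2,183.11 + ending $8,868.89

COGS = $2,183.11; ending inventory = $8,868.89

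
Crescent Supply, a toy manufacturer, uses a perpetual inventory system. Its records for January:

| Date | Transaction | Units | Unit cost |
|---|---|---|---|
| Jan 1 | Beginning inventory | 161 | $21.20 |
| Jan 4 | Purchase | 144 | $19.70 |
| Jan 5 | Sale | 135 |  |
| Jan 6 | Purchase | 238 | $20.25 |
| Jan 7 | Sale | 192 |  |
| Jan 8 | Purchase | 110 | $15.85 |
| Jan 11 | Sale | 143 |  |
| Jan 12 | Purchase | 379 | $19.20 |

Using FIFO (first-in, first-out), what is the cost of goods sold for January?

Jan 5, 135 sold [FIFO — oldest first]: 135 @ $21.20 = $2,862.00
Jan 7, 192 sold [FIFO — oldest first]: 26 @ $21.20 + 144 @ $19.70 + 22 @ $20.25 = $3,833.50
Jan 11, 143 sold [FIFO — oldest first]: 143 @ $20.25 = $2,895.75
Total COGS = $2,862.00 + $3,833.50 + $2,895.75 = $9,591.25
Ending inventory: 73 @ $20.25 + 110 @ $15.85 + 379 @ $19.20 = $10,498.55

COGS = $9,591.25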